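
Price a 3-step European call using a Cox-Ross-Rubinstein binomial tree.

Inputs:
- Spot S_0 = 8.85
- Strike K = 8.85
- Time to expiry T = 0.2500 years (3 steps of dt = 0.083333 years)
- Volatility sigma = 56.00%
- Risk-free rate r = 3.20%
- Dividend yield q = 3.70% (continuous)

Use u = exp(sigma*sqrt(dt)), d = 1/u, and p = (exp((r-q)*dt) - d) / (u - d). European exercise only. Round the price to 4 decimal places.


dt = T/N = 0.083333
u = exp(sigma*sqrt(dt)) = 1.175458; d = 1/u = 0.850732
p = (exp((r-q)*dt) - d) / (u - d) = 0.458390
Discount per step: exp(-r*dt) = 0.997337
Stock lattice S(k, i) with i counting down-moves:
  k=0: S(0,0) = 8.8500
  k=1: S(1,0) = 10.4028; S(1,1) = 7.5290
  k=2: S(2,0) = 12.2281; S(2,1) = 8.8500; S(2,2) = 6.4051
  k=3: S(3,0) = 14.3736; S(3,1) = 10.4028; S(3,2) = 7.5290; S(3,3) = 5.4491
Terminal payoffs V(N, i) = max(S_T - K, 0):
  V(3,0) = 5.523578; V(3,1) = 1.552806; V(3,2) = 0.000000; V(3,3) = 0.000000
Backward induction: V(k, i) = exp(-r*dt) * [p * V(k+1, i) + (1-p) * V(k+1, i+1)].
  V(2,0) = exp(-r*dt) * [p*5.523578 + (1-p)*1.552806] = 3.363987
  V(2,1) = exp(-r*dt) * [p*1.552806 + (1-p)*0.000000] = 0.709896
  V(2,2) = exp(-r*dt) * [p*0.000000 + (1-p)*0.000000] = 0.000000
  V(1,0) = exp(-r*dt) * [p*3.363987 + (1-p)*0.709896] = 1.921375
  V(1,1) = exp(-r*dt) * [p*0.709896 + (1-p)*0.000000] = 0.324543
  V(0,0) = exp(-r*dt) * [p*1.921375 + (1-p)*0.324543] = 1.053702

Answer: Price = V(0,0) = 1.0537


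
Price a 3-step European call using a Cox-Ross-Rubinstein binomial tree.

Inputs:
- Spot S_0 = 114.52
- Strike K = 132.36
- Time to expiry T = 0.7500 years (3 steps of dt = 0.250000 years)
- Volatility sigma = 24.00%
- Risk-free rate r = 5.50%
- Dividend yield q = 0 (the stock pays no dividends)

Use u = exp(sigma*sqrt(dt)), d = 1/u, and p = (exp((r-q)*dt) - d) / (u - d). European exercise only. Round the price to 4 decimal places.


dt = T/N = 0.250000
u = exp(sigma*sqrt(dt)) = 1.127497; d = 1/u = 0.886920
p = (exp((r-q)*dt) - d) / (u - d) = 0.527585
Discount per step: exp(-r*dt) = 0.986344
Stock lattice S(k, i) with i counting down-moves:
  k=0: S(0,0) = 114.5200
  k=1: S(1,0) = 129.1209; S(1,1) = 101.5701
  k=2: S(2,0) = 145.5835; S(2,1) = 114.5200; S(2,2) = 90.0846
  k=3: S(3,0) = 164.1449; S(3,1) = 129.1209; S(3,2) = 101.5701; S(3,3) = 79.8979
Terminal payoffs V(N, i) = max(S_T - K, 0):
  V(3,0) = 31.784885; V(3,1) = 0.000000; V(3,2) = 0.000000; V(3,3) = 0.000000
Backward induction: V(k, i) = exp(-r*dt) * [p * V(k+1, i) + (1-p) * V(k+1, i+1)].
  V(2,0) = exp(-r*dt) * [p*31.784885 + (1-p)*0.000000] = 16.540232
  V(2,1) = exp(-r*dt) * [p*0.000000 + (1-p)*0.000000] = 0.000000
  V(2,2) = exp(-r*dt) * [p*0.000000 + (1-p)*0.000000] = 0.000000
  V(1,0) = exp(-r*dt) * [p*16.540232 + (1-p)*0.000000] = 8.607213
  V(1,1) = exp(-r*dt) * [p*0.000000 + (1-p)*0.000000] = 0.000000
  V(0,0) = exp(-r*dt) * [p*8.607213 + (1-p)*0.000000] = 4.479025

Answer: Price = V(0,0) = 4.4790


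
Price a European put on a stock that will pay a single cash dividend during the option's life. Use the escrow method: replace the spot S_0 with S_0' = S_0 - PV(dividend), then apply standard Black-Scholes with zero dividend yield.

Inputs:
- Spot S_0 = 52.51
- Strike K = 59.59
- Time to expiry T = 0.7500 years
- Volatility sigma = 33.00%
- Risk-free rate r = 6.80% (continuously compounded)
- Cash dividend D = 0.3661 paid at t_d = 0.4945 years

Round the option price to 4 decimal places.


Answer: Price = 8.6681

Derivation:
PV(D) = D * exp(-r * t_d) = 0.3661 * 0.96693307 = 0.35399420
S_0' = S_0 - PV(D) = 52.5100 - 0.35399420 = 52.15600580
d1 = (ln(S_0'/K) + (r + sigma^2/2)*T) / (sigma*sqrt(T)) = -0.14490070
d2 = d1 - sigma*sqrt(T) = -0.43068908
exp(-rT) = 0.95027867
N(-d1) = 0.55760536; N(-d2) = 0.66665277
P = K * exp(-rT) * N(-d2) - S_0' * N(-d1) = 59.5900 * 0.95027867 * 0.66665277 - 52.15600580 * 0.55760536 = 8.6681


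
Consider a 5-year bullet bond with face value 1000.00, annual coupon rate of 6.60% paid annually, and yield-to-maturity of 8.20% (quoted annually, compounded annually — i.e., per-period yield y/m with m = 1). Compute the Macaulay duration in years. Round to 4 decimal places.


Coupon per period c = face * coupon_rate / m = 66.000000
Periods per year m = 1; per-period yield y/m = 0.082000
Number of cashflows N = 5
Cashflows (t years, CF_t, discount factor 1/(1+y/m)^(m*t), PV):
  t = 1.0000: CF_t = 66.000000, DF = 0.924214, PV = 60.998152
  t = 2.0000: CF_t = 66.000000, DF = 0.854172, PV = 56.375371
  t = 3.0000: CF_t = 66.000000, DF = 0.789438, PV = 52.102931
  t = 4.0000: CF_t = 66.000000, DF = 0.729610, PV = 48.154280
  t = 5.0000: CF_t = 1066.000000, DF = 0.674316, PV = 718.821239
Price P = sum_t PV_t = 936.451973
Macaulay numerator sum_t t * PV_t:
  t * PV_t at t = 1.0000: 60.998152
  t * PV_t at t = 2.0000: 112.750742
  t * PV_t at t = 3.0000: 156.308792
  t * PV_t at t = 4.0000: 192.617119
  t * PV_t at t = 5.0000: 3594.106196
Macaulay duration D = (sum_t t * PV_t) / P = 4116.781002 / 936.451973 = 4.396148

Answer: Macaulay duration = 4.3961 years


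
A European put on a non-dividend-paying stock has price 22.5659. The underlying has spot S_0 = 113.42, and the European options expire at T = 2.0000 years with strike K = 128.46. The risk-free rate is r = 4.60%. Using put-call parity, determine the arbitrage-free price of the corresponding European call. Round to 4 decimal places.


Answer: Call price = 18.8169

Derivation:
Put-call parity: C - P = S_0 * exp(-qT) - K * exp(-rT).
S_0 * exp(-qT) = 113.4200 * 1.00000000 = 113.42000000
K * exp(-rT) = 128.4600 * 0.91210515 = 117.16902751
C = P + S*exp(-qT) - K*exp(-rT)
C = 22.5659 + 113.42000000 - 117.16902751 = 18.8169


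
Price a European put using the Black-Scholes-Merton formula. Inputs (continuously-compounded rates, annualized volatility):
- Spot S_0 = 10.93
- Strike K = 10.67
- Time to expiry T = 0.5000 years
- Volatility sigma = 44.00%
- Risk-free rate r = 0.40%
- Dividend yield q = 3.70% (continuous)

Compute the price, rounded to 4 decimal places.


Answer: Price = 1.2813

Derivation:
d1 = (ln(S/K) + (r - q + 0.5*sigma^2) * T) / (sigma * sqrt(T)) = 0.17991123
d2 = d1 - sigma * sqrt(T) = -0.13121576
exp(-rT) = 0.99800200; exp(-qT) = 0.98167007
P = K * exp(-rT) * N(-d2) - S_0 * exp(-qT) * N(-d1)
N(-d1) = 0.42861113; N(-d2) = 0.55219768
P = 10.6700 * 0.99800200 * 0.55219768 - 10.9300 * 0.98167007 * 0.42861113 = 1.2813


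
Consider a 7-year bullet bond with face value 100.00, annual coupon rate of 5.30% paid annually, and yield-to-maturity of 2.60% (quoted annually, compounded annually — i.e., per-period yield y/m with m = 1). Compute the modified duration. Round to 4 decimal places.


Coupon per period c = face * coupon_rate / m = 5.300000
Periods per year m = 1; per-period yield y/m = 0.026000
Number of cashflows N = 7
Cashflows (t years, CF_t, discount factor 1/(1+y/m)^(m*t), PV):
  t = 1.0000: CF_t = 5.300000, DF = 0.974659, PV = 5.165692
  t = 2.0000: CF_t = 5.300000, DF = 0.949960, PV = 5.034788
  t = 3.0000: CF_t = 5.300000, DF = 0.925887, PV = 4.907200
  t = 4.0000: CF_t = 5.300000, DF = 0.902424, PV = 4.782846
  t = 5.0000: CF_t = 5.300000, DF = 0.879555, PV = 4.661644
  t = 6.0000: CF_t = 5.300000, DF = 0.857266, PV = 4.543512
  t = 7.0000: CF_t = 105.300000, DF = 0.835542, PV = 87.982611
Price P = sum_t PV_t = 117.078293
First compute Macaulay numerator sum_t t * PV_t:
  t * PV_t at t = 1.0000: 5.165692
  t * PV_t at t = 2.0000: 10.069575
  t * PV_t at t = 3.0000: 14.721601
  t * PV_t at t = 4.0000: 19.131385
  t * PV_t at t = 5.0000: 23.308218
  t * PV_t at t = 6.0000: 27.261074
  t * PV_t at t = 7.0000: 615.878277
Macaulay duration D = 715.535821 / 117.078293 = 6.111601
Modified duration = D / (1 + y/m) = 6.111601 / (1 + 0.026000) = 5.956726

Answer: Modified duration = 5.9567


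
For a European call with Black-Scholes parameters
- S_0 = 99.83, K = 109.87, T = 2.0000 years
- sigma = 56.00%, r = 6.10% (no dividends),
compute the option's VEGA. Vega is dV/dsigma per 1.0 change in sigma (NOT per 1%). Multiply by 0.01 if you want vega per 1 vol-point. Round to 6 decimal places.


Answer: Vega = 51.370924

Derivation:
d1 = 0.4290255372; d2 = -0.3629340578
phi(d1) = 0.3638658625; exp(-qT) = 1.0000000000; exp(-rT) = 0.8851483685
Vega = S * exp(-qT) * phi(d1) * sqrt(T) = 99.8300 * 1.0000000000 * 0.3638658625 * 1.4142135624 = 51.370924


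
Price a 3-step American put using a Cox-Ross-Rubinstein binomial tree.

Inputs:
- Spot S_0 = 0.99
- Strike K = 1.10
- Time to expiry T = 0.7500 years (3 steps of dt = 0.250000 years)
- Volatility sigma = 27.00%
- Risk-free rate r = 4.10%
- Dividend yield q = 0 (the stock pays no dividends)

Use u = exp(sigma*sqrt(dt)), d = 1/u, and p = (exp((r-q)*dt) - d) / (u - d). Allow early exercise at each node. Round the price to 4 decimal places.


dt = T/N = 0.250000
u = exp(sigma*sqrt(dt)) = 1.144537; d = 1/u = 0.873716
p = (exp((r-q)*dt) - d) / (u - d) = 0.504344
Discount per step: exp(-r*dt) = 0.989802
Stock lattice S(k, i) with i counting down-moves:
  k=0: S(0,0) = 0.9900
  k=1: S(1,0) = 1.1331; S(1,1) = 0.8650
  k=2: S(2,0) = 1.2969; S(2,1) = 0.9900; S(2,2) = 0.7557
  k=3: S(3,0) = 1.4843; S(3,1) = 1.1331; S(3,2) = 0.8650; S(3,3) = 0.6603
Terminal payoffs V(N, i) = max(K - S_T, 0):
  V(3,0) = 0.000000; V(3,1) = 0.000000; V(3,2) = 0.235021; V(3,3) = 0.439693
Backward induction: V(k, i) = exp(-r*dt) * [p * V(k+1, i) + (1-p) * V(k+1, i+1)]; then take max(V_cont, immediate exercise) for American.
  V(2,0) = exp(-r*dt) * [p*0.000000 + (1-p)*0.000000] = 0.000000; exercise = 0.000000; V(2,0) = max -> 0.000000
  V(2,1) = exp(-r*dt) * [p*0.000000 + (1-p)*0.235021] = 0.115302; exercise = 0.110000; V(2,1) = max -> 0.115302
  V(2,2) = exp(-r*dt) * [p*0.235021 + (1-p)*0.439693] = 0.333037; exercise = 0.344254; V(2,2) = max -> 0.344254
  V(1,0) = exp(-r*dt) * [p*0.000000 + (1-p)*0.115302] = 0.056567; exercise = 0.000000; V(1,0) = max -> 0.056567
  V(1,1) = exp(-r*dt) * [p*0.115302 + (1-p)*0.344254] = 0.226451; exercise = 0.235021; V(1,1) = max -> 0.235021
  V(0,0) = exp(-r*dt) * [p*0.056567 + (1-p)*0.235021] = 0.143540; exercise = 0.110000; V(0,0) = max -> 0.143540

Answer: Price = V(0,0) = 0.1435


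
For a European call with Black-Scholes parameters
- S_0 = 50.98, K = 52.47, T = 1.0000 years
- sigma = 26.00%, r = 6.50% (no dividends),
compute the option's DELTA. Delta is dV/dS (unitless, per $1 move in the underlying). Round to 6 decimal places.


d1 = 0.2691993125; d2 = 0.0091993125
phi(d1) = 0.3847457055; exp(-qT) = 1.0000000000; exp(-rT) = 0.9370674634
N(d1) = 0.6061118454
Delta = exp(-qT) * N(d1) = 1.0000000000 * 0.6061118454 = 0.606112

Answer: Delta = 0.606112


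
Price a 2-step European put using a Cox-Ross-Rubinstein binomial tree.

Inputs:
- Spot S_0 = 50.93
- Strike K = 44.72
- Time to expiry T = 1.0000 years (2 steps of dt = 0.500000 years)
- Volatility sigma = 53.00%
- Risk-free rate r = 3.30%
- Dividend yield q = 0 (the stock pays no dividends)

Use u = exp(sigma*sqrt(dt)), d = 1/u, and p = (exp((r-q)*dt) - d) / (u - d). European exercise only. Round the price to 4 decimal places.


dt = T/N = 0.500000
u = exp(sigma*sqrt(dt)) = 1.454652; d = 1/u = 0.687450
p = (exp((r-q)*dt) - d) / (u - d) = 0.429075
Discount per step: exp(-r*dt) = 0.983635
Stock lattice S(k, i) with i counting down-moves:
  k=0: S(0,0) = 50.9300
  k=1: S(1,0) = 74.0854; S(1,1) = 35.0118
  k=2: S(2,0) = 107.7685; S(2,1) = 50.9300; S(2,2) = 24.0689
Terminal payoffs V(N, i) = max(K - S_T, 0):
  V(2,0) = 0.000000; V(2,1) = 0.000000; V(2,2) = 20.651138
Backward induction: V(k, i) = exp(-r*dt) * [p * V(k+1, i) + (1-p) * V(k+1, i+1)].
  V(1,0) = exp(-r*dt) * [p*0.000000 + (1-p)*0.000000] = 0.000000
  V(1,1) = exp(-r*dt) * [p*0.000000 + (1-p)*20.651138] = 11.597311
  V(0,0) = exp(-r*dt) * [p*0.000000 + (1-p)*11.597311] = 6.512843

Answer: Price = V(0,0) = 6.5128


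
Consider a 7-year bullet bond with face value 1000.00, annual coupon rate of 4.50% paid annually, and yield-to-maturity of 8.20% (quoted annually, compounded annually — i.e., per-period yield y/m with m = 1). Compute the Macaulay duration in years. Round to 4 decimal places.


Answer: Macaulay duration = 6.0465 years

Derivation:
Coupon per period c = face * coupon_rate / m = 45.000000
Periods per year m = 1; per-period yield y/m = 0.082000
Number of cashflows N = 7
Cashflows (t years, CF_t, discount factor 1/(1+y/m)^(m*t), PV):
  t = 1.0000: CF_t = 45.000000, DF = 0.924214, PV = 41.589649
  t = 2.0000: CF_t = 45.000000, DF = 0.854172, PV = 38.437753
  t = 3.0000: CF_t = 45.000000, DF = 0.789438, PV = 35.524726
  t = 4.0000: CF_t = 45.000000, DF = 0.729610, PV = 32.832464
  t = 5.0000: CF_t = 45.000000, DF = 0.674316, PV = 30.344236
  t = 6.0000: CF_t = 45.000000, DF = 0.623213, PV = 28.044581
  t = 7.0000: CF_t = 1045.000000, DF = 0.575982, PV = 601.901555
Price P = sum_t PV_t = 808.674962
Macaulay numerator sum_t t * PV_t:
  t * PV_t at t = 1.0000: 41.589649
  t * PV_t at t = 2.0000: 76.875506
  t * PV_t at t = 3.0000: 106.574177
  t * PV_t at t = 4.0000: 131.329854
  t * PV_t at t = 5.0000: 151.721181
  t * PV_t at t = 6.0000: 168.267483
  t * PV_t at t = 7.0000: 4213.310882
Macaulay duration D = (sum_t t * PV_t) / P = 4889.668732 / 808.674962 = 6.046519


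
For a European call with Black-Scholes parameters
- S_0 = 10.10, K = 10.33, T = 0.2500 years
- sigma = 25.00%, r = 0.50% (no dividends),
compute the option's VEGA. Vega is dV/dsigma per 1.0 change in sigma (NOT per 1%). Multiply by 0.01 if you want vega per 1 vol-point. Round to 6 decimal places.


d1 = -0.1076348743; d2 = -0.2326348743
phi(d1) = 0.3966380344; exp(-qT) = 1.0000000000; exp(-rT) = 0.9987507809
Vega = S * exp(-qT) * phi(d1) * sqrt(T) = 10.1000 * 1.0000000000 * 0.3966380344 * 0.5000000000 = 2.003022

Answer: Vega = 2.003022


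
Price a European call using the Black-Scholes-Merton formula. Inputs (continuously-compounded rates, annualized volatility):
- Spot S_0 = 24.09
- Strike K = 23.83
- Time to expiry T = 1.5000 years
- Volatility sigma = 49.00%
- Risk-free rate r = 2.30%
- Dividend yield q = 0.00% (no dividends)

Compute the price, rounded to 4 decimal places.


Answer: Price = 6.1056

Derivation:
d1 = (ln(S/K) + (r - q + 0.5*sigma^2) * T) / (sigma * sqrt(T)) = 0.37563263
d2 = d1 - sigma * sqrt(T) = -0.22449236
exp(-rT) = 0.96608834; exp(-qT) = 1.00000000
C = S_0 * exp(-qT) * N(d1) - K * exp(-rT) * N(d2)
N(d1) = 0.64640498; N(d2) = 0.41118711
C = 24.0900 * 1.00000000 * 0.64640498 - 23.8300 * 0.96608834 * 0.41118711 = 6.1056


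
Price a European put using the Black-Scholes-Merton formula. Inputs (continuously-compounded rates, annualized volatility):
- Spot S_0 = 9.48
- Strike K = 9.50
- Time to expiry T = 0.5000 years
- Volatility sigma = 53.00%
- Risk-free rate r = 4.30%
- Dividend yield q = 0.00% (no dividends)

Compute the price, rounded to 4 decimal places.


d1 = (ln(S/K) + (r - q + 0.5*sigma^2) * T) / (sigma * sqrt(T)) = 0.23912888
d2 = d1 - sigma * sqrt(T) = -0.13563771
exp(-rT) = 0.97872948; exp(-qT) = 1.00000000
P = K * exp(-rT) * N(-d2) - S_0 * exp(-qT) * N(-d1)
N(-d1) = 0.40550282; N(-d2) = 0.55394615
P = 9.5000 * 0.97872948 * 0.55394615 - 9.4800 * 1.00000000 * 0.40550282 = 1.3064

Answer: Price = 1.3064


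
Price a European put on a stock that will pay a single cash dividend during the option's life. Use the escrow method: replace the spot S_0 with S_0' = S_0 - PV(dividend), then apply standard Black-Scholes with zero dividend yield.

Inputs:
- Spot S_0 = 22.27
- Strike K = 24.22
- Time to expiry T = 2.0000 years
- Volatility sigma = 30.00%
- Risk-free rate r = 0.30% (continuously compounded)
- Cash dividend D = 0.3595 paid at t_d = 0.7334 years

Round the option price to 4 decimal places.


PV(D) = D * exp(-r * t_d) = 0.3595 * 0.99780222 = 0.35870990
S_0' = S_0 - PV(D) = 22.2700 - 0.35870990 = 21.91129010
d1 = (ln(S_0'/K) + (r + sigma^2/2)*T) / (sigma*sqrt(T)) = -0.00984459
d2 = d1 - sigma*sqrt(T) = -0.43410866
exp(-rT) = 0.99401796
N(-d1) = 0.50392736; N(-d2) = 0.66789523
P = K * exp(-rT) * N(-d2) - S_0' * N(-d1) = 24.2200 * 0.99401796 * 0.66789523 - 21.91129010 * 0.50392736 = 5.0380

Answer: Price = 5.0380


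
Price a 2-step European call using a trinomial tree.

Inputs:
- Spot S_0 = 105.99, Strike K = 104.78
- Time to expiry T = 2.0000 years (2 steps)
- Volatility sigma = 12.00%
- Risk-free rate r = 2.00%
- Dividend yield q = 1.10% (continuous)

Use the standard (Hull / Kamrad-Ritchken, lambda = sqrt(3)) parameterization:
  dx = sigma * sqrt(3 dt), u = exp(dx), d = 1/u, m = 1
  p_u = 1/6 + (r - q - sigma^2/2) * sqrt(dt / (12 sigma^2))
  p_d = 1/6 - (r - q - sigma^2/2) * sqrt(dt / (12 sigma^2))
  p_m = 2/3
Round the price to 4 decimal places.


dt = T/N = 1.000000; dx = sigma*sqrt(3*dt) = 0.207846
u = exp(dx) = 1.231024; d = 1/u = 0.812332
p_u = 0.170997, p_m = 0.666667, p_d = 0.162337
Discount per step: exp(-r*dt) = 0.980199
Stock lattice S(k, j) with j the centered position index:
  k=0: S(0,+0) = 105.9900
  k=1: S(1,-1) = 86.0991; S(1,+0) = 105.9900; S(1,+1) = 130.4762
  k=2: S(2,-2) = 69.9410; S(2,-1) = 86.0991; S(2,+0) = 105.9900; S(2,+1) = 130.4762; S(2,+2) = 160.6193
Terminal payoffs V(N, j) = max(S_T - K, 0):
  V(2,-2) = 0.000000; V(2,-1) = 0.000000; V(2,+0) = 1.210000; V(2,+1) = 25.696202; V(2,+2) = 55.839296
Backward induction: V(k, j) = exp(-r*dt) * [p_u * V(k+1, j+1) + p_m * V(k+1, j) + p_d * V(k+1, j-1)]
  V(1,-1) = exp(-r*dt) * [p_u*1.210000 + p_m*0.000000 + p_d*0.000000] = 0.202809
  V(1,+0) = exp(-r*dt) * [p_u*25.696202 + p_m*1.210000 + p_d*0.000000] = 5.097655
  V(1,+1) = exp(-r*dt) * [p_u*55.839296 + p_m*25.696202 + p_d*1.210000] = 26.343397
  V(0,+0) = exp(-r*dt) * [p_u*26.343397 + p_m*5.097655 + p_d*0.202809] = 7.778853

Answer: Price = V(0,0) = 7.7789


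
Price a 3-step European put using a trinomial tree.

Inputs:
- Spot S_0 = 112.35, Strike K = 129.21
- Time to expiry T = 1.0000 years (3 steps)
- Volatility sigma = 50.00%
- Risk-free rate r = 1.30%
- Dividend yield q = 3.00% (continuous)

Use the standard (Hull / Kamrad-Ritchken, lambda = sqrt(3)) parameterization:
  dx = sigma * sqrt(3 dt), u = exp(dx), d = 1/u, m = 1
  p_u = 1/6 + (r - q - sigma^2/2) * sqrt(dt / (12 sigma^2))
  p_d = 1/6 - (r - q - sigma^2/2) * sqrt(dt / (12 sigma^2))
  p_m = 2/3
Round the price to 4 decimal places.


Answer: Price = V(0,0) = 33.7709

Derivation:
dt = T/N = 0.333333; dx = sigma*sqrt(3*dt) = 0.500000
u = exp(dx) = 1.648721; d = 1/u = 0.606531
p_u = 0.119333, p_m = 0.666667, p_d = 0.214000
Discount per step: exp(-r*dt) = 0.995676
Stock lattice S(k, j) with j the centered position index:
  k=0: S(0,+0) = 112.3500
  k=1: S(1,-1) = 68.1437; S(1,+0) = 112.3500; S(1,+1) = 185.2338
  k=2: S(2,-2) = 41.3313; S(2,-1) = 68.1437; S(2,+0) = 112.3500; S(2,+1) = 185.2338; S(2,+2) = 305.3990
  k=3: S(3,-3) = 25.0687; S(3,-2) = 41.3313; S(3,-1) = 68.1437; S(3,+0) = 112.3500; S(3,+1) = 185.2338; S(3,+2) = 305.3990; S(3,+3) = 503.5178
Terminal payoffs V(N, j) = max(K - S_T, 0):
  V(3,-3) = 104.141327; V(3,-2) = 87.878745; V(3,-1) = 61.066280; V(3,+0) = 16.860000; V(3,+1) = 0.000000; V(3,+2) = 0.000000; V(3,+3) = 0.000000
Backward induction: V(k, j) = exp(-r*dt) * [p_u * V(k+1, j+1) + p_m * V(k+1, j) + p_d * V(k+1, j-1)]
  V(2,-2) = exp(-r*dt) * [p_u*61.066280 + p_m*87.878745 + p_d*104.141327] = 87.778119
  V(2,-1) = exp(-r*dt) * [p_u*16.860000 + p_m*61.066280 + p_d*87.878745] = 61.262817
  V(2,+0) = exp(-r*dt) * [p_u*0.000000 + p_m*16.860000 + p_d*61.066280] = 24.203076
  V(2,+1) = exp(-r*dt) * [p_u*0.000000 + p_m*0.000000 + p_d*16.860000] = 3.592439
  V(2,+2) = exp(-r*dt) * [p_u*0.000000 + p_m*0.000000 + p_d*0.000000] = 0.000000
  V(1,-1) = exp(-r*dt) * [p_u*24.203076 + p_m*61.262817 + p_d*87.778119] = 62.244319
  V(1,+0) = exp(-r*dt) * [p_u*3.592439 + p_m*24.203076 + p_d*61.262817] = 29.546014
  V(1,+1) = exp(-r*dt) * [p_u*0.000000 + p_m*3.592439 + p_d*24.203076] = 7.541666
  V(0,+0) = exp(-r*dt) * [p_u*7.541666 + p_m*29.546014 + p_d*62.244319] = 33.770941


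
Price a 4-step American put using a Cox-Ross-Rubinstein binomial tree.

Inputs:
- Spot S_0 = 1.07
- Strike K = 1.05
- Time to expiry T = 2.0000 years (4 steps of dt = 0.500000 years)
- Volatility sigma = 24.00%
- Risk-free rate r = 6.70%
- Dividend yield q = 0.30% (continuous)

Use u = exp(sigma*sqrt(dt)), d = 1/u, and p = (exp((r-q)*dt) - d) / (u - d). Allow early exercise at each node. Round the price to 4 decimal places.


Answer: Price = V(0,0) = 0.0832

Derivation:
dt = T/N = 0.500000
u = exp(sigma*sqrt(dt)) = 1.184956; d = 1/u = 0.843913
p = (exp((r-q)*dt) - d) / (u - d) = 0.553022
Discount per step: exp(-r*dt) = 0.967055
Stock lattice S(k, i) with i counting down-moves:
  k=0: S(0,0) = 1.0700
  k=1: S(1,0) = 1.2679; S(1,1) = 0.9030
  k=2: S(2,0) = 1.5024; S(2,1) = 1.0700; S(2,2) = 0.7620
  k=3: S(3,0) = 1.7803; S(3,1) = 1.2679; S(3,2) = 0.9030; S(3,3) = 0.6431
  k=4: S(4,0) = 2.1096; S(4,1) = 1.5024; S(4,2) = 1.0700; S(4,3) = 0.7620; S(4,4) = 0.5427
Terminal payoffs V(N, i) = max(K - S_T, 0):
  V(4,0) = 0.000000; V(4,1) = 0.000000; V(4,2) = 0.000000; V(4,3) = 0.287957; V(4,4) = 0.507281
Backward induction: V(k, i) = exp(-r*dt) * [p * V(k+1, i) + (1-p) * V(k+1, i+1)]; then take max(V_cont, immediate exercise) for American.
  V(3,0) = exp(-r*dt) * [p*0.000000 + (1-p)*0.000000] = 0.000000; exercise = 0.000000; V(3,0) = max -> 0.000000
  V(3,1) = exp(-r*dt) * [p*0.000000 + (1-p)*0.000000] = 0.000000; exercise = 0.000000; V(3,1) = max -> 0.000000
  V(3,2) = exp(-r*dt) * [p*0.000000 + (1-p)*0.287957] = 0.124470; exercise = 0.147013; V(3,2) = max -> 0.147013
  V(3,3) = exp(-r*dt) * [p*0.287957 + (1-p)*0.507281] = 0.373274; exercise = 0.406902; V(3,3) = max -> 0.406902
  V(2,0) = exp(-r*dt) * [p*0.000000 + (1-p)*0.000000] = 0.000000; exercise = 0.000000; V(2,0) = max -> 0.000000
  V(2,1) = exp(-r*dt) * [p*0.000000 + (1-p)*0.147013] = 0.063547; exercise = 0.000000; V(2,1) = max -> 0.063547
  V(2,2) = exp(-r*dt) * [p*0.147013 + (1-p)*0.406902] = 0.254507; exercise = 0.287957; V(2,2) = max -> 0.287957
  V(1,0) = exp(-r*dt) * [p*0.000000 + (1-p)*0.063547] = 0.027468; exercise = 0.000000; V(1,0) = max -> 0.027468
  V(1,1) = exp(-r*dt) * [p*0.063547 + (1-p)*0.287957] = 0.158455; exercise = 0.147013; V(1,1) = max -> 0.158455
  V(0,0) = exp(-r*dt) * [p*0.027468 + (1-p)*0.158455] = 0.083182; exercise = 0.000000; V(0,0) = max -> 0.083182


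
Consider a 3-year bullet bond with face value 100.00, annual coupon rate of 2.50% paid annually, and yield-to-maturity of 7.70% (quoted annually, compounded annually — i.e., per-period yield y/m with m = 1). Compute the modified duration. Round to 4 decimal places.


Coupon per period c = face * coupon_rate / m = 2.500000
Periods per year m = 1; per-period yield y/m = 0.077000
Number of cashflows N = 3
Cashflows (t years, CF_t, discount factor 1/(1+y/m)^(m*t), PV):
  t = 1.0000: CF_t = 2.500000, DF = 0.928505, PV = 2.321263
  t = 2.0000: CF_t = 2.500000, DF = 0.862122, PV = 2.155304
  t = 3.0000: CF_t = 102.500000, DF = 0.800484, PV = 82.049654
Price P = sum_t PV_t = 86.526221
First compute Macaulay numerator sum_t t * PV_t:
  t * PV_t at t = 1.0000: 2.321263
  t * PV_t at t = 2.0000: 4.310609
  t * PV_t at t = 3.0000: 246.148963
Macaulay duration D = 252.780834 / 86.526221 = 2.921436
Modified duration = D / (1 + y/m) = 2.921436 / (1 + 0.077000) = 2.712568

Answer: Modified duration = 2.7126


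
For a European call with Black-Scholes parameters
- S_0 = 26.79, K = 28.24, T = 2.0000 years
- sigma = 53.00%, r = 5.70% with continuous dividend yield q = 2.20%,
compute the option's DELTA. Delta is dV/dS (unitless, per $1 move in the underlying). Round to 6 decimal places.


Answer: Delta = 0.626445

Derivation:
d1 = 0.3978333124; d2 = -0.3516998757
phi(d1) = 0.3685885840; exp(-qT) = 0.9569539575; exp(-rT) = 0.8922579559
N(d1) = 0.6546234700
Delta = exp(-qT) * N(d1) = 0.9569539575 * 0.6546234700 = 0.626445


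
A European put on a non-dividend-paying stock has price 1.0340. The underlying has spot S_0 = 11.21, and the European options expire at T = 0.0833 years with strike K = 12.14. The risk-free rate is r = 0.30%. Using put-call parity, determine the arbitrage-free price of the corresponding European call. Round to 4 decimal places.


Answer: Call price = 0.1070

Derivation:
Put-call parity: C - P = S_0 * exp(-qT) - K * exp(-rT).
S_0 * exp(-qT) = 11.2100 * 1.00000000 = 11.21000000
K * exp(-rT) = 12.1400 * 0.99975013 = 12.13696659
C = P + S*exp(-qT) - K*exp(-rT)
C = 1.0340 + 11.21000000 - 12.13696659 = 0.1070


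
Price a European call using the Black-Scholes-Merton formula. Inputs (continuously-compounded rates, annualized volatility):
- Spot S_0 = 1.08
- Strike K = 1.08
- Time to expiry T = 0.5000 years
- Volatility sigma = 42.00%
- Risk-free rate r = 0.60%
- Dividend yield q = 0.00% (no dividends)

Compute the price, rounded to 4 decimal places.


Answer: Price = 0.1289

Derivation:
d1 = (ln(S/K) + (r - q + 0.5*sigma^2) * T) / (sigma * sqrt(T)) = 0.15859395
d2 = d1 - sigma * sqrt(T) = -0.13839090
exp(-rT) = 0.99700450; exp(-qT) = 1.00000000
C = S_0 * exp(-qT) * N(d1) - K * exp(-rT) * N(d2)
N(d1) = 0.56300560; N(d2) = 0.44496574
C = 1.0800 * 1.00000000 * 0.56300560 - 1.0800 * 0.99700450 * 0.44496574 = 0.1289


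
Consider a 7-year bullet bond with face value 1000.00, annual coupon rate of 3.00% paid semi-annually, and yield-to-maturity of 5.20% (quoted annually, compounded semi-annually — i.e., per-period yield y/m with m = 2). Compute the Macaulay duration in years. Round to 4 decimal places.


Answer: Macaulay duration = 6.3096 years

Derivation:
Coupon per period c = face * coupon_rate / m = 15.000000
Periods per year m = 2; per-period yield y/m = 0.026000
Number of cashflows N = 14
Cashflows (t years, CF_t, discount factor 1/(1+y/m)^(m*t), PV):
  t = 0.5000: CF_t = 15.000000, DF = 0.974659, PV = 14.619883
  t = 1.0000: CF_t = 15.000000, DF = 0.949960, PV = 14.249399
  t = 1.5000: CF_t = 15.000000, DF = 0.925887, PV = 13.888303
  t = 2.0000: CF_t = 15.000000, DF = 0.902424, PV = 13.536358
  t = 2.5000: CF_t = 15.000000, DF = 0.879555, PV = 13.193331
  t = 3.0000: CF_t = 15.000000, DF = 0.857266, PV = 12.858997
  t = 3.5000: CF_t = 15.000000, DF = 0.835542, PV = 12.533135
  t = 4.0000: CF_t = 15.000000, DF = 0.814369, PV = 12.215532
  t = 4.5000: CF_t = 15.000000, DF = 0.793732, PV = 11.905976
  t = 5.0000: CF_t = 15.000000, DF = 0.773618, PV = 11.604265
  t = 5.5000: CF_t = 15.000000, DF = 0.754013, PV = 11.310200
  t = 6.0000: CF_t = 15.000000, DF = 0.734906, PV = 11.023587
  t = 6.5000: CF_t = 15.000000, DF = 0.716282, PV = 10.744237
  t = 7.0000: CF_t = 1015.000000, DF = 0.698131, PV = 708.603008
Price P = sum_t PV_t = 872.286210
Macaulay numerator sum_t t * PV_t:
  t * PV_t at t = 0.5000: 7.309942
  t * PV_t at t = 1.0000: 14.249399
  t * PV_t at t = 1.5000: 20.832454
  t * PV_t at t = 2.0000: 27.072715
  t * PV_t at t = 2.5000: 32.983327
  t * PV_t at t = 3.0000: 38.576991
  t * PV_t at t = 3.5000: 43.865974
  t * PV_t at t = 4.0000: 48.862127
  t * PV_t at t = 4.5000: 53.576893
  t * PV_t at t = 5.0000: 58.021327
  t * PV_t at t = 5.5000: 62.206101
  t * PV_t at t = 6.0000: 66.141521
  t * PV_t at t = 6.5000: 69.837539
  t * PV_t at t = 7.0000: 4960.221054
Macaulay duration D = (sum_t t * PV_t) / P = 5503.757363 / 872.286210 = 6.309577


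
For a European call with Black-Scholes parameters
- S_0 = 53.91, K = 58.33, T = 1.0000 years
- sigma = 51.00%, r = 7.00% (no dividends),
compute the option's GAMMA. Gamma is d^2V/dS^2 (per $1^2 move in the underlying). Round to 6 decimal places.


Answer: Gamma = 0.014106

Derivation:
d1 = 0.2377440171; d2 = -0.2722559829
phi(d1) = 0.3878255546; exp(-qT) = 1.0000000000; exp(-rT) = 0.9323938199
Gamma = exp(-qT) * phi(d1) / (S * sigma * sqrt(T)) = 1.0000000000 * 0.3878255546 / (53.9100 * 0.5100 * 1.0000000000) = 0.014106


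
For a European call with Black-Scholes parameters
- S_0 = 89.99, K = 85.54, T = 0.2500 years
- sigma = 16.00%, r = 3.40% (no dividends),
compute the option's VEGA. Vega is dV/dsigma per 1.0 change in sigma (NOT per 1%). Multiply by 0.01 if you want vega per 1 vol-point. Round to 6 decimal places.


d1 = 0.7801806281; d2 = 0.7001806281
phi(d1) = 0.2942635633; exp(-qT) = 1.0000000000; exp(-rT) = 0.9915360229
Vega = S * exp(-qT) * phi(d1) * sqrt(T) = 89.9900 * 1.0000000000 * 0.2942635633 * 0.5000000000 = 13.240389

Answer: Vega = 13.240389


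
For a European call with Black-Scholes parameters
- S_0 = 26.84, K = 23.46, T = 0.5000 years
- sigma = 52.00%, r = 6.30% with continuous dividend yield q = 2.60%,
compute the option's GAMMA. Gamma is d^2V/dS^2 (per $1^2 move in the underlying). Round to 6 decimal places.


Answer: Gamma = 0.033325

Derivation:
d1 = 0.6002152682; d2 = 0.2325197420
phi(d1) = 0.3331815584; exp(-qT) = 0.9870841350; exp(-rT) = 0.9689909565
Gamma = exp(-qT) * phi(d1) / (S * sigma * sqrt(T)) = 0.9870841350 * 0.3331815584 / (26.8400 * 0.5200 * 0.7071067812) = 0.033325


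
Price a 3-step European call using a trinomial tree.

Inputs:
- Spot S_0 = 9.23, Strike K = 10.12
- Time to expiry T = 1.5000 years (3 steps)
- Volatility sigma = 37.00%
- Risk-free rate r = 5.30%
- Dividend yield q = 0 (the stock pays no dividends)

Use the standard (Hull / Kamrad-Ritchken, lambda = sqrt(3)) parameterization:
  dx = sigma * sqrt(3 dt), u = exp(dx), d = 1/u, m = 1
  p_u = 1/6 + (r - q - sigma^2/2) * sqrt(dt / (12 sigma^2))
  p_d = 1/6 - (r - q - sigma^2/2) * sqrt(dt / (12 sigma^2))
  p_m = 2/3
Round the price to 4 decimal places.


Answer: Price = V(0,0) = 1.5928

Derivation:
dt = T/N = 0.500000; dx = sigma*sqrt(3*dt) = 0.453156
u = exp(dx) = 1.573269; d = 1/u = 0.635619
p_u = 0.158143, p_m = 0.666667, p_d = 0.175190
Discount per step: exp(-r*dt) = 0.973848
Stock lattice S(k, j) with j the centered position index:
  k=0: S(0,+0) = 9.2300
  k=1: S(1,-1) = 5.8668; S(1,+0) = 9.2300; S(1,+1) = 14.5213
  k=2: S(2,-2) = 3.7290; S(2,-1) = 5.8668; S(2,+0) = 9.2300; S(2,+1) = 14.5213; S(2,+2) = 22.8459
  k=3: S(3,-3) = 2.3702; S(3,-2) = 3.7290; S(3,-1) = 5.8668; S(3,+0) = 9.2300; S(3,+1) = 14.5213; S(3,+2) = 22.8459; S(3,+3) = 35.9427
Terminal payoffs V(N, j) = max(S_T - K, 0):
  V(3,-3) = 0.000000; V(3,-2) = 0.000000; V(3,-1) = 0.000000; V(3,+0) = 0.000000; V(3,+1) = 4.401273; V(3,+2) = 12.725868; V(3,+3) = 25.822695
Backward induction: V(k, j) = exp(-r*dt) * [p_u * V(k+1, j+1) + p_m * V(k+1, j) + p_d * V(k+1, j-1)]
  V(2,-2) = exp(-r*dt) * [p_u*0.000000 + p_m*0.000000 + p_d*0.000000] = 0.000000
  V(2,-1) = exp(-r*dt) * [p_u*0.000000 + p_m*0.000000 + p_d*0.000000] = 0.000000
  V(2,+0) = exp(-r*dt) * [p_u*4.401273 + p_m*0.000000 + p_d*0.000000] = 0.677828
  V(2,+1) = exp(-r*dt) * [p_u*12.725868 + p_m*4.401273 + p_d*0.000000] = 4.817324
  V(2,+2) = exp(-r*dt) * [p_u*25.822695 + p_m*12.725868 + p_d*4.401273] = 12.989821
  V(1,-1) = exp(-r*dt) * [p_u*0.677828 + p_m*0.000000 + p_d*0.000000] = 0.104391
  V(1,+0) = exp(-r*dt) * [p_u*4.817324 + p_m*0.677828 + p_d*0.000000] = 1.181971
  V(1,+1) = exp(-r*dt) * [p_u*12.989821 + p_m*4.817324 + p_d*0.677828] = 5.243733
  V(0,+0) = exp(-r*dt) * [p_u*5.243733 + p_m*1.181971 + p_d*0.104391] = 1.592757


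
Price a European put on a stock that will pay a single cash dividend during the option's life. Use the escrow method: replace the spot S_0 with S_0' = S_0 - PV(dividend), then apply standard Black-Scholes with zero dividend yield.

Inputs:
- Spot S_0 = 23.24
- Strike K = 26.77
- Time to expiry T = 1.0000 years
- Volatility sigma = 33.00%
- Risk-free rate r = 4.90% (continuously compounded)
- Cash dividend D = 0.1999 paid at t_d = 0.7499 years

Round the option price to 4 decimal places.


PV(D) = D * exp(-r * t_d) = 0.1999 * 0.96392181 = 0.19268797
S_0' = S_0 - PV(D) = 23.2400 - 0.19268797 = 23.04731203
d1 = (ln(S_0'/K) + (r + sigma^2/2)*T) / (sigma*sqrt(T)) = -0.14025064
d2 = d1 - sigma*sqrt(T) = -0.47025064
exp(-rT) = 0.95218113
N(-d1) = 0.55576902; N(-d2) = 0.68091202
P = K * exp(-rT) * N(-d2) - S_0' * N(-d1) = 26.7700 * 0.95218113 * 0.68091202 - 23.04731203 * 0.55576902 = 4.5474

Answer: Price = 4.5474


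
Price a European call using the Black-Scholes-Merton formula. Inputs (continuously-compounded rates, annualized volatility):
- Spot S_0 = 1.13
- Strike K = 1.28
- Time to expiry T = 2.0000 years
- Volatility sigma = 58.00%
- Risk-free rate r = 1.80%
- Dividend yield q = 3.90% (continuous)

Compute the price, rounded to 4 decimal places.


Answer: Price = 0.2751

Derivation:
d1 = (ln(S/K) + (r - q + 0.5*sigma^2) * T) / (sigma * sqrt(T)) = 0.20695986
d2 = d1 - sigma * sqrt(T) = -0.61328401
exp(-rT) = 0.96464029; exp(-qT) = 0.92496443
C = S_0 * exp(-qT) * N(d1) - K * exp(-rT) * N(d2)
N(d1) = 0.58197940; N(d2) = 0.26984428
C = 1.1300 * 0.92496443 * 0.58197940 - 1.2800 * 0.96464029 * 0.26984428 = 0.2751


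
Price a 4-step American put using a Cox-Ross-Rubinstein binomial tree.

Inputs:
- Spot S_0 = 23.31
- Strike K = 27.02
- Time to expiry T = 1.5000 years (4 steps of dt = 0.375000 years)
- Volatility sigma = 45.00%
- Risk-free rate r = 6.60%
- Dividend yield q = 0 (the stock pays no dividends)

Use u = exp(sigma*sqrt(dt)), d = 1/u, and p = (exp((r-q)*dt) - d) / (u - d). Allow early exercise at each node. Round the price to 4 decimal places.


dt = T/N = 0.375000
u = exp(sigma*sqrt(dt)) = 1.317278; d = 1/u = 0.759141
p = (exp((r-q)*dt) - d) / (u - d) = 0.476438
Discount per step: exp(-r*dt) = 0.975554
Stock lattice S(k, i) with i counting down-moves:
  k=0: S(0,0) = 23.3100
  k=1: S(1,0) = 30.7058; S(1,1) = 17.6956
  k=2: S(2,0) = 40.4480; S(2,1) = 23.3100; S(2,2) = 13.4334
  k=3: S(3,0) = 53.2813; S(3,1) = 30.7058; S(3,2) = 17.6956; S(3,3) = 10.1979
  k=4: S(4,0) = 70.1863; S(4,1) = 40.4480; S(4,2) = 23.3100; S(4,3) = 13.4334; S(4,4) = 7.7416
Terminal payoffs V(N, i) = max(K - S_T, 0):
  V(4,0) = 0.000000; V(4,1) = 0.000000; V(4,2) = 3.710000; V(4,3) = 13.586558; V(4,4) = 19.278371
Backward induction: V(k, i) = exp(-r*dt) * [p * V(k+1, i) + (1-p) * V(k+1, i+1)]; then take max(V_cont, immediate exercise) for American.
  V(3,0) = exp(-r*dt) * [p*0.000000 + (1-p)*0.000000] = 0.000000; exercise = 0.000000; V(3,0) = max -> 0.000000
  V(3,1) = exp(-r*dt) * [p*0.000000 + (1-p)*3.710000] = 1.894930; exercise = 0.000000; V(3,1) = max -> 1.894930
  V(3,2) = exp(-r*dt) * [p*3.710000 + (1-p)*13.586558] = 8.663883; exercise = 9.324421; V(3,2) = max -> 9.324421
  V(3,3) = exp(-r*dt) * [p*13.586558 + (1-p)*19.278371] = 16.161585; exercise = 16.822122; V(3,3) = max -> 16.822122
  V(2,0) = exp(-r*dt) * [p*0.000000 + (1-p)*1.894930] = 0.967860; exercise = 0.000000; V(2,0) = max -> 0.967860
  V(2,1) = exp(-r*dt) * [p*1.894930 + (1-p)*9.324421] = 5.643314; exercise = 3.710000; V(2,1) = max -> 5.643314
  V(2,2) = exp(-r*dt) * [p*9.324421 + (1-p)*16.822122] = 12.926021; exercise = 13.586558; V(2,2) = max -> 13.586558
  V(1,0) = exp(-r*dt) * [p*0.967860 + (1-p)*5.643314] = 3.332248; exercise = 0.000000; V(1,0) = max -> 3.332248
  V(1,1) = exp(-r*dt) * [p*5.643314 + (1-p)*13.586558] = 9.562470; exercise = 9.324421; V(1,1) = max -> 9.562470
  V(0,0) = exp(-r*dt) * [p*3.332248 + (1-p)*9.562470] = 6.432953; exercise = 3.710000; V(0,0) = max -> 6.432953

Answer: Price = V(0,0) = 6.4330


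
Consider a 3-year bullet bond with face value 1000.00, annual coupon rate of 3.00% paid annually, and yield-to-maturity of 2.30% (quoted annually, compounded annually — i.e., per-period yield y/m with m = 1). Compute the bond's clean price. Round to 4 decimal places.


Coupon per period c = face * coupon_rate / m = 30.000000
Periods per year m = 1; per-period yield y/m = 0.023000
Number of cashflows N = 3
Cashflows (t years, CF_t, discount factor 1/(1+y/m)^(m*t), PV):
  t = 1.0000: CF_t = 30.000000, DF = 0.977517, PV = 29.325513
  t = 2.0000: CF_t = 30.000000, DF = 0.955540, PV = 28.666191
  t = 3.0000: CF_t = 1030.000000, DF = 0.934056, PV = 962.078088
Price P = sum_t PV_t = 1020.069792

Answer: Price = 1020.0698


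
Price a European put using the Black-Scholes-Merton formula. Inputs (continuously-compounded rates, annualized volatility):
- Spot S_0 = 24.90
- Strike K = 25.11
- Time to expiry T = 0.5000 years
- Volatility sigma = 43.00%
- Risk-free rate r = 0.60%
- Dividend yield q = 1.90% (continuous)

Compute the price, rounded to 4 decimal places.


Answer: Price = 3.1914

Derivation:
d1 = (ln(S/K) + (r - q + 0.5*sigma^2) * T) / (sigma * sqrt(T)) = 0.10302918
d2 = d1 - sigma * sqrt(T) = -0.20102674
exp(-rT) = 0.99700450; exp(-qT) = 0.99054498
P = K * exp(-rT) * N(-d2) - S_0 * exp(-qT) * N(-d1)
N(-d1) = 0.45896991; N(-d2) = 0.57966117
P = 25.1100 * 0.99700450 * 0.57966117 - 24.9000 * 0.99054498 * 0.45896991 = 3.1914


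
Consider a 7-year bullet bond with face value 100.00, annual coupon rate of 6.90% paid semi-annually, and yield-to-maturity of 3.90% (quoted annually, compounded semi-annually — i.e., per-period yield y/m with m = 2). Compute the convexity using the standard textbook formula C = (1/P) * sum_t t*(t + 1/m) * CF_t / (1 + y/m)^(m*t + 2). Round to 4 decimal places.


Coupon per period c = face * coupon_rate / m = 3.450000
Periods per year m = 2; per-period yield y/m = 0.019500
Number of cashflows N = 14
Cashflows (t years, CF_t, discount factor 1/(1+y/m)^(m*t), PV):
  t = 0.5000: CF_t = 3.450000, DF = 0.980873, PV = 3.384012
  t = 1.0000: CF_t = 3.450000, DF = 0.962112, PV = 3.319286
  t = 1.5000: CF_t = 3.450000, DF = 0.943709, PV = 3.255798
  t = 2.0000: CF_t = 3.450000, DF = 0.925659, PV = 3.193524
  t = 2.5000: CF_t = 3.450000, DF = 0.907954, PV = 3.132441
  t = 3.0000: CF_t = 3.450000, DF = 0.890588, PV = 3.072527
  t = 3.5000: CF_t = 3.450000, DF = 0.873553, PV = 3.013759
  t = 4.0000: CF_t = 3.450000, DF = 0.856845, PV = 2.956115
  t = 4.5000: CF_t = 3.450000, DF = 0.840456, PV = 2.899573
  t = 5.0000: CF_t = 3.450000, DF = 0.824380, PV = 2.844113
  t = 5.5000: CF_t = 3.450000, DF = 0.808613, PV = 2.789713
  t = 6.0000: CF_t = 3.450000, DF = 0.793146, PV = 2.736354
  t = 6.5000: CF_t = 3.450000, DF = 0.777976, PV = 2.684016
  t = 7.0000: CF_t = 103.450000, DF = 0.763095, PV = 78.942209
Price P = sum_t PV_t = 118.223439
Convexity numerator sum_t t*(t + 1/m) * CF_t / (1+y/m)^(m*t + 2):
  t = 0.5000: term = 1.627899
  t = 1.0000: term = 4.790286
  t = 1.5000: term = 9.397324
  t = 2.0000: term = 15.362635
  t = 2.5000: term = 22.603191
  t = 3.0000: term = 31.039202
  t = 3.5000: term = 40.594020
  t = 4.0000: term = 51.194028
  t = 4.5000: term = 62.768548
  t = 5.0000: term = 75.249744
  t = 5.5000: term = 88.572529
  t = 6.0000: term = 102.674473
  t = 6.5000: term = 117.495718
  t = 7.0000: term = 3987.439591
Convexity = (1/P) * sum = 4610.809186 / 118.223439 = 39.000804

Answer: Convexity = 39.0008


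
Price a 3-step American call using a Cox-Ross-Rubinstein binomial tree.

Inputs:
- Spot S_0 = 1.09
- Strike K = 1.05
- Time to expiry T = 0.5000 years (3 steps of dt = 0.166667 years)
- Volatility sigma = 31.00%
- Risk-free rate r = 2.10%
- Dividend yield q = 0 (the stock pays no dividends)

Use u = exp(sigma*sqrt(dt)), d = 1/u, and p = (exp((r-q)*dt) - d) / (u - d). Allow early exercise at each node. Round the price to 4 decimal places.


Answer: Price = V(0,0) = 0.1272

Derivation:
dt = T/N = 0.166667
u = exp(sigma*sqrt(dt)) = 1.134914; d = 1/u = 0.881124
p = (exp((r-q)*dt) - d) / (u - d) = 0.482218
Discount per step: exp(-r*dt) = 0.996506
Stock lattice S(k, i) with i counting down-moves:
  k=0: S(0,0) = 1.0900
  k=1: S(1,0) = 1.2371; S(1,1) = 0.9604
  k=2: S(2,0) = 1.4040; S(2,1) = 1.0900; S(2,2) = 0.8463
  k=3: S(3,0) = 1.5934; S(3,1) = 1.2371; S(3,2) = 0.9604; S(3,3) = 0.7457
Terminal payoffs V(N, i) = max(S_T - K, 0):
  V(3,0) = 0.543366; V(3,1) = 0.187056; V(3,2) = 0.000000; V(3,3) = 0.000000
Backward induction: V(k, i) = exp(-r*dt) * [p * V(k+1, i) + (1-p) * V(k+1, i+1)]; then take max(V_cont, immediate exercise) for American.
  V(2,0) = exp(-r*dt) * [p*0.543366 + (1-p)*0.187056] = 0.357621; exercise = 0.353953; V(2,0) = max -> 0.357621
  V(2,1) = exp(-r*dt) * [p*0.187056 + (1-p)*0.000000] = 0.089887; exercise = 0.040000; V(2,1) = max -> 0.089887
  V(2,2) = exp(-r*dt) * [p*0.000000 + (1-p)*0.000000] = 0.000000; exercise = 0.000000; V(2,2) = max -> 0.000000
  V(1,0) = exp(-r*dt) * [p*0.357621 + (1-p)*0.089887] = 0.218228; exercise = 0.187056; V(1,0) = max -> 0.218228
  V(1,1) = exp(-r*dt) * [p*0.089887 + (1-p)*0.000000] = 0.043194; exercise = 0.000000; V(1,1) = max -> 0.043194
  V(0,0) = exp(-r*dt) * [p*0.218228 + (1-p)*0.043194] = 0.127153; exercise = 0.040000; V(0,0) = max -> 0.127153


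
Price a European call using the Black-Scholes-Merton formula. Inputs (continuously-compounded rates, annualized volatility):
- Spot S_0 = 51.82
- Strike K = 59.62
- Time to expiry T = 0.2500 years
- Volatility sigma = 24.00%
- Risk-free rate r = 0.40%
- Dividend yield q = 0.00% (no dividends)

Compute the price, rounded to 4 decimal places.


d1 = (ln(S/K) + (r - q + 0.5*sigma^2) * T) / (sigma * sqrt(T)) = -1.10012428
d2 = d1 - sigma * sqrt(T) = -1.22012428
exp(-rT) = 0.99900050; exp(-qT) = 1.00000000
C = S_0 * exp(-qT) * N(d1) - K * exp(-rT) * N(d2)
N(d1) = 0.13563899; N(d2) = 0.11120888
C = 51.8200 * 1.00000000 * 0.13563899 - 59.6200 * 0.99900050 * 0.11120888 = 0.4052

Answer: Price = 0.4052
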